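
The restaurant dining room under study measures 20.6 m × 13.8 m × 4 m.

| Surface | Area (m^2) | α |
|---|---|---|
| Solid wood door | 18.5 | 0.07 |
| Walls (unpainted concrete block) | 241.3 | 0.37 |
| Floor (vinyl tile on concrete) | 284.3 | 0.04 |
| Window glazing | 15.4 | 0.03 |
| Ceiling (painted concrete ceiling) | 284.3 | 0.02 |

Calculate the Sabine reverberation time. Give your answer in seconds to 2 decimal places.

A = Σ Sᵢαᵢ = 18.5×0.07 + 241.3×0.37 + 284.3×0.04 + 15.4×0.03 + 284.3×0.02 = 108.096 sabins.
Volume V = 20.6 × 13.8 × 4 = 1137.12 m³.
Sabine: RT60 = 0.161 × 1137.12 / 108.096 = 1.69 s.

1.69 seconds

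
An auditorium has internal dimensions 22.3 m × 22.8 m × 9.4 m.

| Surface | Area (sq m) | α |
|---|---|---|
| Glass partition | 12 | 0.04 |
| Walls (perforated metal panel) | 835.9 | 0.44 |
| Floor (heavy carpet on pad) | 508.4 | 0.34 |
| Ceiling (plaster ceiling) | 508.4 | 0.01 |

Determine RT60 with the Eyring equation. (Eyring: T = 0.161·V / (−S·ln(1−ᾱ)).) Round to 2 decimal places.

S = Σ Sᵢ = 1864.7 sq m.
Σ(Sᵢαᵢ) = 12·0.04 + 835.9·0.44 + 508.4·0.34 + 508.4·0.01 = 546.216.
Mean coefficient ᾱ = A/S = 0.2929.
−S·ln(1−ᾱ) = −1864.7 × ln(1 − 0.2929) = 646.274.
V = 22.3 × 22.8 × 9.4 = 4779.336 m³.
T = 0.161·V/[−S·ln(1−ᾱ)] = 0.161·4779.336/646.274 = 1.19 s.

1.19 s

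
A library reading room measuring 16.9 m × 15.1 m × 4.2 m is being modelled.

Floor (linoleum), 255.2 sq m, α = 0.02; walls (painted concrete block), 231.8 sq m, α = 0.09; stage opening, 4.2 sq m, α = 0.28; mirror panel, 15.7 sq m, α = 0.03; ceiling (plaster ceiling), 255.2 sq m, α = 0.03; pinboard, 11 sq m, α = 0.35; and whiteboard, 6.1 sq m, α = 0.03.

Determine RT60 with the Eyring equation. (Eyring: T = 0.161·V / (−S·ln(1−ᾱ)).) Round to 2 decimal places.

Total surface area S = 255.2 + 231.8 + 4.2 + 15.7 + 255.2 + 11 + 6.1 = 779.2 sq m.
Absorption A = 255.2·0.02 + 231.8·0.09 + 4.2·0.28 + 15.7·0.03 + 255.2·0.03 + 11·0.35 + 6.1·0.03 = 39.302 sabins.
Mean coefficient ᾱ = A/S = 0.0504.
−S·ln(1−ᾱ) = −779.2 × ln(1 − 0.0504) = 40.296.
V = 16.9 × 15.1 × 4.2 = 1071.798 m³.
RT60 = 0.161 × 1071.798 / 40.296 = 4.28 s.

4.28 sec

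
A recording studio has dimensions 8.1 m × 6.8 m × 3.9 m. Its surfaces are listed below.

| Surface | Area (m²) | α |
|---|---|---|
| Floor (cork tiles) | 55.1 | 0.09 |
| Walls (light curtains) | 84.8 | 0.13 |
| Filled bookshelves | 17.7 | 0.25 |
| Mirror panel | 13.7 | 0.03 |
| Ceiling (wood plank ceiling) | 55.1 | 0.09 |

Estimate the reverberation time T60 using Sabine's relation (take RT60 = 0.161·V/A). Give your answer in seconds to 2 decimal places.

A = Σ Sᵢαᵢ = 55.1·0.09 + 84.8·0.13 + 17.7·0.25 + 13.7·0.03 + 55.1·0.09 = 25.778 sabins.
Room volume: 214.812 m³.
T = 0.161 V/A = 0.161·214.812/25.778 = 1.34 s.

1.34 seconds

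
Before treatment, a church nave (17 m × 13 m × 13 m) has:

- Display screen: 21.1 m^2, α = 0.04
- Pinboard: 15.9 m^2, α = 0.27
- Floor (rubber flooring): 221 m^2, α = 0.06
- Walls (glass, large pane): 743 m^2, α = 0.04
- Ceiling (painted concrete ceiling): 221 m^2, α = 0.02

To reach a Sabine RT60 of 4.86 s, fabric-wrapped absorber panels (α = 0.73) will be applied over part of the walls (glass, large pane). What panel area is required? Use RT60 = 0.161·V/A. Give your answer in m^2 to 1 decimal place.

A₁ = Σ Sᵢαᵢ = 21.1·0.04 + 15.9·0.27 + 221·0.06 + 743·0.04 + 221·0.02 = 52.537 sabins.
V = 2873 m³. Target absorption A₂ = 0.161 × 2873 / 4.86 = 95.176 sabins.
Absorption to add: 95.176 − 52.537 = 42.639 sabins.
Each m^2 of panel replacing the walls (glass, large pane) adds (0.73 − 0.04) = 0.69 sabins.
Area = ΔA/Δα = 42.639/0.69 = 61.8 m^2.

61.8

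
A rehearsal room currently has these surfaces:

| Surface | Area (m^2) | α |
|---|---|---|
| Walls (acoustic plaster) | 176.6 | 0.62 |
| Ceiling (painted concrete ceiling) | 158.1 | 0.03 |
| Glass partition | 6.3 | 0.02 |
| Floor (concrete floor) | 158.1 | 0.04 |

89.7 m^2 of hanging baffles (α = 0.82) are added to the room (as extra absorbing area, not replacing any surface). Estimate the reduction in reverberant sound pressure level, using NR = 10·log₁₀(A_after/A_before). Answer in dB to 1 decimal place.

Equivalent absorption area: A_before = 176.6·0.62 + 158.1·0.03 + 6.3·0.02 + 158.1·0.04 = 120.685 m^2.
Added absorption = 89.7 × 0.82 = 73.554 sabins.
New total A_after = 194.239 sabins.
Reduction = 10 log₁₀(A_after/A_before) = 10 log₁₀(1.6095) = 2.1 dB.

2.1 dB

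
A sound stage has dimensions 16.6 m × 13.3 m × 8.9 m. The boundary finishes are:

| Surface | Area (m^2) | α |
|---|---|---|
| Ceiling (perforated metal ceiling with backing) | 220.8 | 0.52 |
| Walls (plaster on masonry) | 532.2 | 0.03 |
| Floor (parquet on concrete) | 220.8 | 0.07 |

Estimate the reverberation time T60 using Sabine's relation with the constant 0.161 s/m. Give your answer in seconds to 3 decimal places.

2.163 sec

Equivalent absorption area: A = 220.8*0.52 + 532.2*0.03 + 220.8*0.07 = 146.238 m^2.
V = 16.6·13.3·8.9 = 1964.942 m³.
T = 0.161 V/A = 0.161·1964.942/146.238 = 2.163 s.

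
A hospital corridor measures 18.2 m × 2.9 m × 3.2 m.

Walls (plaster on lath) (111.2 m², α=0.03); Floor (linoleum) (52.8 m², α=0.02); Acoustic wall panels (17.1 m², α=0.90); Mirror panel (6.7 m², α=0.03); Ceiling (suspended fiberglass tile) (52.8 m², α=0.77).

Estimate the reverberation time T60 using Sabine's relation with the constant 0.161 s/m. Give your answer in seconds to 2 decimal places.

A = Σ Sᵢαᵢ = 111.2·0.03 + 52.8·0.02 + 17.1·0.90 + 6.7·0.03 + 52.8·0.77 = 60.639 sabins.
Volume V = 18.2 × 2.9 × 3.2 = 168.896 m³.
Sabine: RT60 = 0.161 × 168.896 / 60.639 = 0.45 s.

0.45 seconds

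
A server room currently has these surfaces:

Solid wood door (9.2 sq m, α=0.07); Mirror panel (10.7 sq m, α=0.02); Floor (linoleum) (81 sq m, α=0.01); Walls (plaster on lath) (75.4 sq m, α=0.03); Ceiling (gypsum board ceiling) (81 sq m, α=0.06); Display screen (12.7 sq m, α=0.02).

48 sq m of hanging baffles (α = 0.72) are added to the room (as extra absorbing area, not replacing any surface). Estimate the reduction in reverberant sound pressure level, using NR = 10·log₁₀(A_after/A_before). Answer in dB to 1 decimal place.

6.8 dB

Total absorption A_before = 9.2·0.07 + 10.7·0.02 + 81·0.01 + 75.4·0.03 + 81·0.06 + 12.7·0.02
  = 0.644 + 0.214 + 0.810 + 2.262 + 4.860 + 0.254 = 9.044 sq m sabins.
Added absorption = 48 × 0.72 = 34.560 sabins.
New total A_after = 43.604 sabins.
Reduction = 10 log₁₀(A_after/A_before) = 10 log₁₀(4.8213) = 6.8 dB.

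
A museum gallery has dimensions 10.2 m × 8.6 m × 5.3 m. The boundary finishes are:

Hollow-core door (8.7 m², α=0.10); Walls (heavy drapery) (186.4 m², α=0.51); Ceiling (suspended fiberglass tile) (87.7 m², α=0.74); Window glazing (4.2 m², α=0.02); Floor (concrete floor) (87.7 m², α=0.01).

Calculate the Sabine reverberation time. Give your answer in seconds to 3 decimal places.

0.463 s

A = Σ Sᵢαᵢ = 8.7·0.10 + 186.4·0.51 + 87.7·0.74 + 4.2·0.02 + 87.7·0.01 = 161.793 sabins.
Volume V = 10.2 × 8.6 × 5.3 = 464.916 m³.
Sabine: RT60 = 0.161 × 464.916 / 161.793 = 0.463 s.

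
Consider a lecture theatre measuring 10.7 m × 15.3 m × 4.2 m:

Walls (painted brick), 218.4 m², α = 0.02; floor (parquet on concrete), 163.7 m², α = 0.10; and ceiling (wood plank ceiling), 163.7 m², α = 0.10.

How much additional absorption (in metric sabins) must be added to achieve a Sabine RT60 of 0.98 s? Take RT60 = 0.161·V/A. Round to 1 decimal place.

75.9 sabins

Equivalent absorption area: A₁ = 218.4*0.02 + 163.7*0.10 + 163.7*0.10 = 37.108 m².
V = 687.582 m³. Required absorption A₂ = 0.161 × 687.582 / 0.98 = 112.960 sabins.
ΔA = A₂ − A₁ = 112.960 − 37.108 = 75.9 sabins.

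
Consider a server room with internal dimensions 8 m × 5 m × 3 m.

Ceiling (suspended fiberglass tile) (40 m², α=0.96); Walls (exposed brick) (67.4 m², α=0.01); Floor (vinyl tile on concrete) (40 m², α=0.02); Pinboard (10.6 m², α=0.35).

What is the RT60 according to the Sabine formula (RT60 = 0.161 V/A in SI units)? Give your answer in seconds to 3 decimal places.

0.443 sec

Equivalent absorption area: A = 40·0.96 + 67.4·0.01 + 40·0.02 + 10.6·0.35 = 43.584 m².
Room volume: 120 m³.
RT60 = 0.161 · V / A = 0.161 × 120 / 43.584 = 0.443 s.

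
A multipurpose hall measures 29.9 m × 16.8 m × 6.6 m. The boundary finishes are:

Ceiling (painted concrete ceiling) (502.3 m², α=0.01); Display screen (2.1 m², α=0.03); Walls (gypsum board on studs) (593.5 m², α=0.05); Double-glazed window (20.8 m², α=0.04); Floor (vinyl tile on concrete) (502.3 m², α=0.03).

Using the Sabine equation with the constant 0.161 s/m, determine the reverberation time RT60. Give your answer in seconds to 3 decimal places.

Summing Sᵢαᵢ: 5.023 + 0.063 + 29.675 + 0.832 + 15.069 → A = 50.662 sabins.
Room volume: 3315.312 m³.
RT60 = 0.161 · V / A = 0.161 × 3315.312 / 50.662 = 10.536 s.

10.536 s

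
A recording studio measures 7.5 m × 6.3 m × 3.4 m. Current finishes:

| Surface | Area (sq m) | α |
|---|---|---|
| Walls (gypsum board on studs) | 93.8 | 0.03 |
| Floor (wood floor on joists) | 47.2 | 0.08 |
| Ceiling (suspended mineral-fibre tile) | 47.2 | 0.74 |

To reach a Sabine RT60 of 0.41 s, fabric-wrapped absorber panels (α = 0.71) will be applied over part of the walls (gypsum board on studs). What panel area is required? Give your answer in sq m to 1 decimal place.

31.7

A₁ = Σ Sᵢαᵢ = 93.8·0.03 + 47.2·0.08 + 47.2·0.74 = 41.518 sabins.
Required A₂ = 0.161·160.65/0.41 = 63.085 sabins.
ΔA needed = 63.085 − 41.518 = 21.567 sabins.
Each sq m of panel replacing the walls (gypsum board on studs) adds (0.71 − 0.03) = 0.68 sabins.
Panel area = 21.567 / 0.68 = 31.7 sq m.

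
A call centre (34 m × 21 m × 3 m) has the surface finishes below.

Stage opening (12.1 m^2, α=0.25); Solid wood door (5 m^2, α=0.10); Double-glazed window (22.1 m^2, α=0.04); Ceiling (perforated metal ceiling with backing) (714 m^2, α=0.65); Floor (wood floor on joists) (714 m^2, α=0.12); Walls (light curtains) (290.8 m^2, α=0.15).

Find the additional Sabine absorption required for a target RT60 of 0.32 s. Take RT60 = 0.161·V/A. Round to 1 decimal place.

479.9 sabins

Summing Sᵢαᵢ: 3.025 + 0.500 + 0.884 + 464.100 + 85.680 + 43.620 → A₁ = 597.809 sabins.
V = 2142 m³. Required absorption A₂ = 0.161 × 2142 / 0.32 = 1077.694 sabins.
Additional absorption ΔA = 1077.694 − 597.809 = 479.9 sabins.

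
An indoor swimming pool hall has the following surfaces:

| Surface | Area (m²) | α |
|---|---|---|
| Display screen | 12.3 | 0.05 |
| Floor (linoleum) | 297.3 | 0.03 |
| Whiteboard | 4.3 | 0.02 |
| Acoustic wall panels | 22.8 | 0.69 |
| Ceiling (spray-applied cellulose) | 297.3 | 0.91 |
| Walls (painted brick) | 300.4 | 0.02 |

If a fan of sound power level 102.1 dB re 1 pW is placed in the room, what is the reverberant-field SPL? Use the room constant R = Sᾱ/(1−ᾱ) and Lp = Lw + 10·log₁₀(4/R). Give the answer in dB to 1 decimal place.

Σ(Sᵢαᵢ) = 12.3·0.05 + 297.3·0.03 + 4.3·0.02 + 22.8·0.69 + 297.3·0.91 + 300.4·0.02 = 301.903; total area S = 934.4 m².
ᾱ = 0.3231, so room constant R = A/(1−ᾱ) = 446.008 m².
Lp = Lw + 10 log₁₀(4/R) = 102.1 -20.47 = 81.6 dB.

81.6 dB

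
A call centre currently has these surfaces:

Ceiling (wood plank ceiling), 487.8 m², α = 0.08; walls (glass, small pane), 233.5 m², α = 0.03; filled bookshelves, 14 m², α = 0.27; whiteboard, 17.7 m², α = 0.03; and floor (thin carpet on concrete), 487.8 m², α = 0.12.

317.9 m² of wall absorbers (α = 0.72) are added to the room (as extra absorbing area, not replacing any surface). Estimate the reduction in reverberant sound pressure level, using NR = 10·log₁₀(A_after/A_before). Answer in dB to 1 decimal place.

4.9 dB

Summing Sᵢαᵢ: 39.024 + 7.005 + 3.780 + 0.531 + 58.536 → A_before = 108.876 sabins.
Treatment contributes 317.9·0.72 = 228.888 sabins.
New total A_after = 337.764 sabins.
NR = 10·log₁₀(337.764/108.876) = 4.9 dB.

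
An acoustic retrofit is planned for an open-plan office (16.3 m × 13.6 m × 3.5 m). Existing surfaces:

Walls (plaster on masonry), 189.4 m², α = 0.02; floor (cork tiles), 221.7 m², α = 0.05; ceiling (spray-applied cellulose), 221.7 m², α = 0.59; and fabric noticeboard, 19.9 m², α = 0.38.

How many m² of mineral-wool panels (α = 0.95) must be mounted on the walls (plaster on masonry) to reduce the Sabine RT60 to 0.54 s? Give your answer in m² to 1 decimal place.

84.0

A₁ = Σ Sᵢαᵢ = 189.4×0.02 + 221.7×0.05 + 221.7×0.59 + 19.9×0.38 = 153.238 sabins.
V = 775.88 m³. Target absorption A₂ = 0.161 × 775.88 / 0.54 = 231.327 sabins.
ΔA needed = 231.327 − 153.238 = 78.089 sabins.
Net gain per m²: Δα = 0.95 − 0.02 = 0.93.
Panel area = 78.089 / 0.93 = 84.0 m².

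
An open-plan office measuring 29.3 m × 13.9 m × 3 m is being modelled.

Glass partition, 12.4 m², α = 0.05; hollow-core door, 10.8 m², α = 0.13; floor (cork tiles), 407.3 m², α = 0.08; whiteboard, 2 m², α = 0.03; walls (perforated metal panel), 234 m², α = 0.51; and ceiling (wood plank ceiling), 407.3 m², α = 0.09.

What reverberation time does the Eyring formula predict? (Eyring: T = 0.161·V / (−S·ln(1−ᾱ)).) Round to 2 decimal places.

0.94 seconds

Total surface area S = 12.4 + 10.8 + 407.3 + 2 + 234 + 407.3 = 1073.8 m².
Absorption A = 12.4·0.05 + 10.8·0.13 + 407.3·0.08 + 2·0.03 + 234·0.51 + 407.3·0.09 = 190.665 sabins.
Mean coefficient ᾱ = A/S = 0.1776.
Eyring denominator: −S ln(1−ᾱ) = 209.958.
V = 29.3 × 13.9 × 3 = 1221.81 m³.
T = 0.161·V/[−S·ln(1−ᾱ)] = 0.161·1221.81/209.958 = 0.94 s.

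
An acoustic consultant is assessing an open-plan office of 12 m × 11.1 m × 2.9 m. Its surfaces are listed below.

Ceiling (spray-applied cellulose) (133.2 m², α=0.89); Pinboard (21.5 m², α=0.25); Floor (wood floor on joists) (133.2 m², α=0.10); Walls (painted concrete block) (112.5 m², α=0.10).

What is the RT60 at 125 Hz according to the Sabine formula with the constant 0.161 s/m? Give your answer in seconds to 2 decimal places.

Total absorption A = 133.2×0.89 + 21.5×0.25 + 133.2×0.10 + 112.5×0.10
  = 118.548 + 5.375 + 13.320 + 11.250 = 148.493 m² sabins.
Volume V = 12 × 11.1 × 2.9 = 386.28 m³.
T = 0.161 V/A = 0.161·386.28/148.493 = 0.42 s.

0.42 sec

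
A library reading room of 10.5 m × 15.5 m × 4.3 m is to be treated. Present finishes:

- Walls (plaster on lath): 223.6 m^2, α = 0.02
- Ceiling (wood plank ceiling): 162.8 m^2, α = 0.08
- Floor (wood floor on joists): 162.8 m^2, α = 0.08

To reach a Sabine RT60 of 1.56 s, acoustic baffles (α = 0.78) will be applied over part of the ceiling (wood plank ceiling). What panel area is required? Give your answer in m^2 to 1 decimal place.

59.6

Equivalent absorption area: A₁ = 223.6×0.02 + 162.8×0.08 + 162.8×0.08 = 30.520 m^2.
V = 699.825 m³. Target absorption A₂ = 0.161 × 699.825 / 1.56 = 72.226 sabins.
ΔA needed = 72.226 − 30.520 = 41.706 sabins.
Each m^2 of panel replacing the ceiling (wood plank ceiling) adds (0.78 − 0.08) = 0.70 sabins.
Panel area = 41.706 / 0.70 = 59.6 m^2.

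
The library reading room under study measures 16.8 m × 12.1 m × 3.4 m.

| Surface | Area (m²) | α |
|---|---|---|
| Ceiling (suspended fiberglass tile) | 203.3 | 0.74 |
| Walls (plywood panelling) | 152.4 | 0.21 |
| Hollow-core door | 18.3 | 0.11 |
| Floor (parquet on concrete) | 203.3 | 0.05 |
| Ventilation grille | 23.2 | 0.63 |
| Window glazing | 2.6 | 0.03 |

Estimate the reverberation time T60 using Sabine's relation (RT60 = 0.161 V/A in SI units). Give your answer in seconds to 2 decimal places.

Summing Sᵢαᵢ: 150.442 + 32.004 + 2.013 + 10.165 + 14.616 + 0.078 → A = 209.318 sabins.
V = 16.8·12.1·3.4 = 691.152 m³.
Sabine: RT60 = 0.161 × 691.152 / 209.318 = 0.53 s.

0.53 sec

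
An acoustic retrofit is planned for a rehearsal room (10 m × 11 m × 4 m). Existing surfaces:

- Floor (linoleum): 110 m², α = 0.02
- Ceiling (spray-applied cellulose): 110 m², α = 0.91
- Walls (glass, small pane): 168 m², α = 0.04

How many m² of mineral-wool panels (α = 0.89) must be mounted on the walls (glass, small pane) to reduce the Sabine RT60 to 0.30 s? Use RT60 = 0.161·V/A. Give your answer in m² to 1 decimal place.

149.5

Summing Sᵢαᵢ: 2.200 + 100.100 + 6.720 → A₁ = 109.020 sabins.
Required A₂ = 0.161·440/0.30 = 236.133 sabins.
Absorption to add: 236.133 − 109.020 = 127.113 sabins.
Each m² of panel replacing the walls (glass, small pane) adds (0.89 − 0.04) = 0.85 sabins.
Panel area = 127.113 / 0.85 = 149.5 m².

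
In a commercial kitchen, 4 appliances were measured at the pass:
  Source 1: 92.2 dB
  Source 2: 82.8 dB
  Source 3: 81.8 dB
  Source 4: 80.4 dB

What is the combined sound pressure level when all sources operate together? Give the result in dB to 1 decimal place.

Converting to relative power and adding: 10^(92.2/10) + 10^(82.8/10) + 10^(81.8/10) + 10^(80.4/10) = 2.111e+09.
L_total = 10·log₁₀(2.111e+09) = 93.2 dB.

93.2 dB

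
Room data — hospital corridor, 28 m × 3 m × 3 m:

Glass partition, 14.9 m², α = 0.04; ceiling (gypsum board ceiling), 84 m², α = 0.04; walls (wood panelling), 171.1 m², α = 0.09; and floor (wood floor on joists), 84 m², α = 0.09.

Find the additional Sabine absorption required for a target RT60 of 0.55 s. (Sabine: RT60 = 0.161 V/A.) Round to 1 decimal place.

Equivalent absorption area: A₁ = 14.9*0.04 + 84*0.04 + 171.1*0.09 + 84*0.09 = 26.915 m².
For T = 0.55 s, need A₂ = 0.161·V/T = 0.161·252/0.55 = 73.767 sabins.
ΔA = A₂ − A₁ = 73.767 − 26.915 = 46.9 sabins.

46.9 sabins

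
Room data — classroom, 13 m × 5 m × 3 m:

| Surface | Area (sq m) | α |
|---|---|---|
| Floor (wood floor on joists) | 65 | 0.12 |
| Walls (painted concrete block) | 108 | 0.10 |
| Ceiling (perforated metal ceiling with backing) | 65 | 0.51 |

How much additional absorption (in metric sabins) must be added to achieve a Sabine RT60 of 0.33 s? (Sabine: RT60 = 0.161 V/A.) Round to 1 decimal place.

43.4 sabins

A₁ = Σ Sᵢαᵢ = 65*0.12 + 108*0.10 + 65*0.51 = 51.750 sabins.
V = 195 m³. Required absorption A₂ = 0.161 × 195 / 0.33 = 95.136 sabins.
ΔA = A₂ − A₁ = 95.136 − 51.750 = 43.4 sabins.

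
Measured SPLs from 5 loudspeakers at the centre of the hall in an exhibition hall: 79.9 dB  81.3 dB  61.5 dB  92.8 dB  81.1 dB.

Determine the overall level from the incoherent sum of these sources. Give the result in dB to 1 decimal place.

93.6 dB

Sum in the linear (power) domain: Σ 10^(Lᵢ/10) = 10^(79.9/10) + 10^(81.3/10) + 10^(61.5/10) + 10^(92.8/10) + 10^(81.1/10) = 2.268e+09.
L_total = 10·log₁₀(2.268e+09) = 93.6 dB.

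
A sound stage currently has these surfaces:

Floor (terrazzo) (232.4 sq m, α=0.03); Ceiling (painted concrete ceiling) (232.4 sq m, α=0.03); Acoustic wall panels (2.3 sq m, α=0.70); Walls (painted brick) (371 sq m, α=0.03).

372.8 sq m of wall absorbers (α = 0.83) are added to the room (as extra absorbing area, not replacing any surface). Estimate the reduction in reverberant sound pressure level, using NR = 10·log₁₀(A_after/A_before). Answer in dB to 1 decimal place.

Total absorption A_before = 232.4×0.03 + 232.4×0.03 + 2.3×0.70 + 371×0.03
  = 6.972 + 6.972 + 1.610 + 11.130 = 26.684 sq m sabins.
Added absorption = 372.8 × 0.83 = 309.424 sabins.
New total A_after = 336.108 sabins.
NR = 10·log₁₀(336.108/26.684) = 11.0 dB.

11.0 dB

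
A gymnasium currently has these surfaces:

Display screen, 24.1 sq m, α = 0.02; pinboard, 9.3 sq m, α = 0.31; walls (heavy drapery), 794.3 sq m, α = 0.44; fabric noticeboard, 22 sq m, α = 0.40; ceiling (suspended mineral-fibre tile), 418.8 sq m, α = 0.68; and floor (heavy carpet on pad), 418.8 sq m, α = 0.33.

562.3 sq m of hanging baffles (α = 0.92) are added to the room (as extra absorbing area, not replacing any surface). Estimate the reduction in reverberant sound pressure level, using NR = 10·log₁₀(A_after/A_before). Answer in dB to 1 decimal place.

2.2 dB

Equivalent absorption area: A_before = 24.1*0.02 + 9.3*0.31 + 794.3*0.44 + 22*0.40 + 418.8*0.68 + 418.8*0.33 = 784.645 sq m.
Treatment contributes 562.3·0.92 = 517.316 sabins.
New total A_after = 1301.961 sabins.
NR = 10·log₁₀(1301.961/784.645) = 2.2 dB.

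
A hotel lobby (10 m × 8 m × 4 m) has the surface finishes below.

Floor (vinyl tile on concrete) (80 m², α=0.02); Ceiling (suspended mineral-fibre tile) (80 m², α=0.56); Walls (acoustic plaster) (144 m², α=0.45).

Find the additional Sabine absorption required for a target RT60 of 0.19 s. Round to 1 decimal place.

160.0 sabins

Total absorption A₁ = 80×0.02 + 80×0.56 + 144×0.45
  = 1.600 + 44.800 + 64.800 = 111.200 m² sabins.
V = 320 m³. Required absorption A₂ = 0.161 × 320 / 0.19 = 271.158 sabins.
Additional absorption ΔA = 271.158 − 111.200 = 160.0 sabins.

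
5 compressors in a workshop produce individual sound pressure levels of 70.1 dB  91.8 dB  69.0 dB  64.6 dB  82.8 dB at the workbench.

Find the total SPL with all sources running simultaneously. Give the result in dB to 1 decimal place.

92.4 dB

Converting to relative power and adding: 10^(70.1/10) + 10^(91.8/10) + 10^(69.0/10) + 10^(64.6/10) + 10^(82.8/10) = 1.725e+09.
Back to dB: 10·log₁₀ Σ = 92.4 dB.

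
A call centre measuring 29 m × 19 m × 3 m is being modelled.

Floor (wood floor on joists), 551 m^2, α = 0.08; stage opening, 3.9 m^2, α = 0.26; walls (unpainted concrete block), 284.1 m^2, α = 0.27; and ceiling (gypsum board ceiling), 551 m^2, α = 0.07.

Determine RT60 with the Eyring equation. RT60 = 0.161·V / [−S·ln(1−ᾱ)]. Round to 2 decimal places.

Total surface area S = 551 + 3.9 + 284.1 + 551 = 1390.0 m^2.
Σ(Sᵢαᵢ) = 551×0.08 + 3.9×0.26 + 284.1×0.27 + 551×0.07 = 160.371.
Mean coefficient ᾱ = A/S = 0.1154.
Eyring denominator: −S ln(1−ᾱ) = 170.441.
V = 29 × 19 × 3 = 1653 m³.
T = 0.161·V/[−S·ln(1−ᾱ)] = 0.161·1653/170.441 = 1.56 s.

1.56 s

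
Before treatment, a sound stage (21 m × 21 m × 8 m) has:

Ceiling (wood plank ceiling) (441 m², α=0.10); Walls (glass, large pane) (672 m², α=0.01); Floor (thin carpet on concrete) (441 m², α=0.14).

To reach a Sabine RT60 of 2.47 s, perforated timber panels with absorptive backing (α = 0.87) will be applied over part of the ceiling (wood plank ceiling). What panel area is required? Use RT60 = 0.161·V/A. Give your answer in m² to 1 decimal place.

152.5

Total absorption A₁ = 441×0.10 + 672×0.01 + 441×0.14
  = 44.100 + 6.720 + 61.740 = 112.560 m² sabins.
V = 3528 m³. Target absorption A₂ = 0.161 × 3528 / 2.47 = 229.963 sabins.
Absorption to add: 229.963 − 112.560 = 117.403 sabins.
Net gain per m²: Δα = 0.87 − 0.10 = 0.77.
Area = ΔA/Δα = 117.403/0.77 = 152.5 m².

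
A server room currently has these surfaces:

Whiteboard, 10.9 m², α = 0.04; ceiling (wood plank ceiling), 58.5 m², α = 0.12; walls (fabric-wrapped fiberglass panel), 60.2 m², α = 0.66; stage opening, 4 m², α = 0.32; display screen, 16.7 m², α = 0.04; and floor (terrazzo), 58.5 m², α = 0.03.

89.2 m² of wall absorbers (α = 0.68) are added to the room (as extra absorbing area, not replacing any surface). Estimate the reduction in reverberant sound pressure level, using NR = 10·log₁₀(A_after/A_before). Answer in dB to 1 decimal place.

3.4 dB

Total absorption A_before = 10.9·0.04 + 58.5·0.12 + 60.2·0.66 + 4·0.32 + 16.7·0.04 + 58.5·0.03
  = 0.436 + 7.020 + 39.732 + 1.280 + 0.668 + 1.755 = 50.891 m² sabins.
Added absorption = 89.2 × 0.68 = 60.656 sabins.
New total A_after = 111.547 sabins.
Reduction = 10 log₁₀(A_after/A_before) = 10 log₁₀(2.1919) = 3.4 dB.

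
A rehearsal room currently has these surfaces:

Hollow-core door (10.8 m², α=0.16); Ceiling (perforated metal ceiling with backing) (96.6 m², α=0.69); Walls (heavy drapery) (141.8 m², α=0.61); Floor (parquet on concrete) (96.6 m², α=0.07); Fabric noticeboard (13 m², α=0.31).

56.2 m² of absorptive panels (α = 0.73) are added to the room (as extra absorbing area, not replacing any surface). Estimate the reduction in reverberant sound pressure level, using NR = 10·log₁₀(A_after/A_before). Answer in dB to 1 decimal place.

Total absorption A_before = 10.8·0.16 + 96.6·0.69 + 141.8·0.61 + 96.6·0.07 + 13·0.31
  = 1.728 + 66.654 + 86.498 + 6.762 + 4.030 = 165.672 m² sabins.
Added absorption = 56.2 × 0.73 = 41.026 sabins.
A_after = 165.672 + 41.026 = 206.698 sabins.
Reduction = 10 log₁₀(A_after/A_before) = 10 log₁₀(1.2476) = 1.0 dB.

1.0 dB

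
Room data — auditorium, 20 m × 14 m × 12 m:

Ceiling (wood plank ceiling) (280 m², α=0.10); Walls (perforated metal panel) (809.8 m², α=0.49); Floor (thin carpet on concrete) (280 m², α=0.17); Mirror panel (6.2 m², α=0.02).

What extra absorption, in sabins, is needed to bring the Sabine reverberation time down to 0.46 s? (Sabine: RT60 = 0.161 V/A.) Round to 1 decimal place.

703.5 sabins

Total absorption A₁ = 280·0.10 + 809.8·0.49 + 280·0.17 + 6.2·0.02
  = 28.000 + 396.802 + 47.600 + 0.124 = 472.526 m² sabins.
Target A₂ = 0.161·3360/0.46 = 1176.000 sabins (V = 3360 m³).
Shortfall: 1176.000 − 472.526 = 703.5 sabins.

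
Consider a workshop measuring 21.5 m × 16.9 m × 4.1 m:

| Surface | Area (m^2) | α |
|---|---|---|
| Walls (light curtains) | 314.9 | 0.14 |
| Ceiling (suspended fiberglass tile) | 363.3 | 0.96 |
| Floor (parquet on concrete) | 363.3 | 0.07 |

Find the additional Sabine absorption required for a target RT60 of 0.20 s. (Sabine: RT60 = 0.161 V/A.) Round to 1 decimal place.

781.0 sabins

A₁ = Σ Sᵢαᵢ = 314.9·0.14 + 363.3·0.96 + 363.3·0.07 = 418.285 sabins.
For T = 0.20 s, need A₂ = 0.161·V/T = 0.161·1489.735/0.20 = 1199.237 sabins.
ΔA = A₂ − A₁ = 1199.237 − 418.285 = 781.0 sabins.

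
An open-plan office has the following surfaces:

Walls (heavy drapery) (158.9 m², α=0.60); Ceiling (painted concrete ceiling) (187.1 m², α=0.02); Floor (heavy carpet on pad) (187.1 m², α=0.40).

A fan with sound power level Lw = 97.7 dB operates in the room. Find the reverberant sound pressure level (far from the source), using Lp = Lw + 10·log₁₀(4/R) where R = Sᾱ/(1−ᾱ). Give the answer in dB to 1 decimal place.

79.6 dB

Σ(Sᵢαᵢ) = 158.9·0.60 + 187.1·0.02 + 187.1·0.40 = 173.922; total area S = 533.1 m².
ᾱ = 173.922/533.1 = 0.3262; R = Sᾱ/(1−ᾱ) = 173.922/(1−0.3262) = 258.121 m².
Lp = 97.7 + 10·log₁₀(4/258.121) = 97.7 + (-18.10) = 79.6 dB.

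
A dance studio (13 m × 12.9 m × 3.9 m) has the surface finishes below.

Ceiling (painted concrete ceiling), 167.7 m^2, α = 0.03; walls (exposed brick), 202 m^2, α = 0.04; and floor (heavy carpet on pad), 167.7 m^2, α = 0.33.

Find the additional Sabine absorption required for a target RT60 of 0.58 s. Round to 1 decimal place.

Equivalent absorption area: A₁ = 167.7*0.03 + 202*0.04 + 167.7*0.33 = 68.452 m^2.
V = 654.03 m³. Required absorption A₂ = 0.161 × 654.03 / 0.58 = 181.550 sabins.
ΔA = A₂ − A₁ = 181.550 − 68.452 = 113.1 sabins.

113.1 sabins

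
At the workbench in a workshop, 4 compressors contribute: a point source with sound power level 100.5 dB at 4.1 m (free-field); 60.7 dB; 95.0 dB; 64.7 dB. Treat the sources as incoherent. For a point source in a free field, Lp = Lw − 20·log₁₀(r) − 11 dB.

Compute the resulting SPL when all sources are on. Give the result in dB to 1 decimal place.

95.1 dB

Source at 4.1 m: Lp = 100.5 − 20·log₁₀(4.1) − 11 = 77.2 dB.
Converting to relative power and adding: 10^(77.2/10) + 10^(60.7/10) + 10^(95.0/10) + 10^(64.7/10) = 3.219e+09.
L_total = 10·log₁₀(3.219e+09) = 95.1 dB.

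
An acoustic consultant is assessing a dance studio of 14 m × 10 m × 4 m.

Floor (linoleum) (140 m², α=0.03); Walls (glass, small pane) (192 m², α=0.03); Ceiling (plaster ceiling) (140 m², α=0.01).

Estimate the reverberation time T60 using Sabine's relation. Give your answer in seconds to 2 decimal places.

Total absorption A = 140×0.03 + 192×0.03 + 140×0.01
  = 4.200 + 5.760 + 1.400 = 11.360 m² sabins.
Volume V = 14 × 10 × 4 = 560 m³.
RT60 = 0.161 · V / A = 0.161 × 560 / 11.360 = 7.94 s.

7.94 seconds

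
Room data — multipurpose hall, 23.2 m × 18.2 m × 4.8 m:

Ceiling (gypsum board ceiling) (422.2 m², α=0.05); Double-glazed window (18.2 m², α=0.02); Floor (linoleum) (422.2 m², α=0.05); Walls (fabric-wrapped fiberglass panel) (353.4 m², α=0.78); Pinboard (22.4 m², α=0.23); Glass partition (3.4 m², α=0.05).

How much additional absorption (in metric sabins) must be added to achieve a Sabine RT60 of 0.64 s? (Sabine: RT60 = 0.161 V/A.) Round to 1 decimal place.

186.3 sabins

Summing Sᵢαᵢ: 21.110 + 0.364 + 21.110 + 275.652 + 5.152 + 0.170 → A₁ = 323.558 sabins.
V = 2026.752 m³. Required absorption A₂ = 0.161 × 2026.752 / 0.64 = 509.855 sabins.
Additional absorption ΔA = 509.855 − 323.558 = 186.3 sabins.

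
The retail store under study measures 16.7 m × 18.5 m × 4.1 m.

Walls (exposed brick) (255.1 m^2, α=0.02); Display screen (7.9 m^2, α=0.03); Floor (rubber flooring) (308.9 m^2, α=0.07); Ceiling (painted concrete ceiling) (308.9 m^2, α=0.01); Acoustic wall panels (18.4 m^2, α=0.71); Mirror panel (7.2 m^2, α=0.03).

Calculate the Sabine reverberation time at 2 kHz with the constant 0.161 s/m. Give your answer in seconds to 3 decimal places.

Summing Sᵢαᵢ: 5.102 + 0.237 + 21.623 + 3.089 + 13.064 + 0.216 → A = 43.331 sabins.
V = 16.7·18.5·4.1 = 1266.695 m³.
RT60 = 0.161 · V / A = 0.161 × 1266.695 / 43.331 = 4.707 s.

4.707 s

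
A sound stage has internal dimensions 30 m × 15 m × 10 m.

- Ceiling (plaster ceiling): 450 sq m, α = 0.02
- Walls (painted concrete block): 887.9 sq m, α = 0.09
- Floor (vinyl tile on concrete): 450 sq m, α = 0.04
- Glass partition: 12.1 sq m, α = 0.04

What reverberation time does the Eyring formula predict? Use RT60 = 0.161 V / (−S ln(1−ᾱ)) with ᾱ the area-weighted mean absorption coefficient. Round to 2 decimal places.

Total surface area S = 450 + 887.9 + 450 + 12.1 = 1800.0 sq m.
Absorption A = 450×0.02 + 887.9×0.09 + 450×0.04 + 12.1×0.04 = 107.395 sabins.
ᾱ = 107.395 / 1800.0 = 0.0597.
Eyring denominator: −S ln(1−ᾱ) = 110.801.
V = 30 × 15 × 10 = 4500 m³.
RT60 = 0.161 × 4500 / 110.801 = 6.54 s.

6.54 sec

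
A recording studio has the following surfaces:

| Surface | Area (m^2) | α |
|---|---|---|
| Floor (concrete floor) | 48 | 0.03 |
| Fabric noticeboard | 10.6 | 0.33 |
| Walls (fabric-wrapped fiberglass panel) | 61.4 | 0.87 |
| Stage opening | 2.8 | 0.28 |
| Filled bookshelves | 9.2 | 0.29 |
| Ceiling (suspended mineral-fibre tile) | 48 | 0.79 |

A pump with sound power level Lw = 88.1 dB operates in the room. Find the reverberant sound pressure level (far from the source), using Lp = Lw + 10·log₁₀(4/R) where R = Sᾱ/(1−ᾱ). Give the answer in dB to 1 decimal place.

Σ(Sᵢαᵢ) = 48·0.03 + 10.6·0.33 + 61.4·0.87 + 2.8·0.28 + 9.2·0.29 + 48·0.79 = 99.728; total area S = 180.0 m^2.
ᾱ = 99.728/180.0 = 0.5540; R = Sᾱ/(1−ᾱ) = 99.728/(1−0.5540) = 223.605 m^2.
Lp = Lw + 10 log₁₀(4/R) = 88.1 -17.47 = 70.6 dB.

70.6 dB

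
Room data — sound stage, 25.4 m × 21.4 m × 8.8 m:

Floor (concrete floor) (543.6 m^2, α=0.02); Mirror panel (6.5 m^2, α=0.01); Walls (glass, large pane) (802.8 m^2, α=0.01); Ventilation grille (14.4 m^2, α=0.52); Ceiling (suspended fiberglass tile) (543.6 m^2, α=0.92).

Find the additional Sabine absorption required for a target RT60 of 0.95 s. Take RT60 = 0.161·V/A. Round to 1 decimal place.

Equivalent absorption area: A₁ = 543.6×0.02 + 6.5×0.01 + 802.8×0.01 + 14.4×0.52 + 543.6×0.92 = 526.565 m^2.
V = 4783.328 m³. Required absorption A₂ = 0.161 × 4783.328 / 0.95 = 810.648 sabins.
Additional absorption ΔA = 810.648 − 526.565 = 284.1 sabins.

284.1 sabins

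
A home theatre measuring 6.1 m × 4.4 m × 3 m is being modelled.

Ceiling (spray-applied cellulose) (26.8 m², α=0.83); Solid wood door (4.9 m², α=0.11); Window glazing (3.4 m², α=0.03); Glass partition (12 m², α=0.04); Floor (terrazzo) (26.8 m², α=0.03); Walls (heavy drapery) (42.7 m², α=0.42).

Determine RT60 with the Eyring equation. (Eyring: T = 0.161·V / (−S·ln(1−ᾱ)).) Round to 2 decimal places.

0.25 sec

S = Σ Sᵢ = 116.6 m².
Σ(Sᵢαᵢ) = 26.8·0.83 + 4.9·0.11 + 3.4·0.03 + 12·0.04 + 26.8·0.03 + 42.7·0.42 = 42.103.
Mean coefficient ᾱ = A/S = 0.3611.
−S·ln(1−ᾱ) = −116.6 × ln(1 − 0.3611) = 52.238.
V = 6.1 × 4.4 × 3 = 80.52 m³.
T = 0.161·V/[−S·ln(1−ᾱ)] = 0.161·80.52/52.238 = 0.25 s.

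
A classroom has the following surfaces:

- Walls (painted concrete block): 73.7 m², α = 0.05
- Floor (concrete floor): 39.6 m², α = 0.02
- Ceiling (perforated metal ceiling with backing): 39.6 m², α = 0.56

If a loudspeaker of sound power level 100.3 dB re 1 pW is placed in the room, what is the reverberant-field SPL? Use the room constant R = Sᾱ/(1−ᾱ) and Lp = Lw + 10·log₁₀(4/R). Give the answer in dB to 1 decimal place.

A = 26.653 sabins; S = 152.9 m².
ᾱ = 0.1743, so room constant R = A/(1−ᾱ) = 32.279 m².
Lp = 100.3 + 10·log₁₀(4/32.279) = 100.3 + (-9.07) = 91.2 dB.

91.2 dB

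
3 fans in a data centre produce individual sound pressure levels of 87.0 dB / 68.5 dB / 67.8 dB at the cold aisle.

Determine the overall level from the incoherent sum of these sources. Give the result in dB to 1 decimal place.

87.1 dB

Sum in the linear (power) domain: Σ 10^(Lᵢ/10) = 10^(87.0/10) + 10^(68.5/10) + 10^(67.8/10) = 5.143e+08.
L_total = 10·log₁₀(5.143e+08) = 87.1 dB.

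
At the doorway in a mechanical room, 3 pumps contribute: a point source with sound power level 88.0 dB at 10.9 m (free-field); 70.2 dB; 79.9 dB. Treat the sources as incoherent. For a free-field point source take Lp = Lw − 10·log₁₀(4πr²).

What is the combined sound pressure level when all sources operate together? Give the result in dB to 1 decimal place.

Source at 10.9 m: Lp = 88.0 − 10·log₁₀(4π·10.9²) = 88.0 − 10·log₁₀(1493.010) = 56.3 dB.
Sum in the linear (power) domain: Σ 10^(Lᵢ/10) = 10^(56.3/10) + 10^(70.2/10) + 10^(79.9/10) = 1.086e+08.
L_total = 10·log₁₀(1.086e+08) = 80.4 dB.

80.4 dB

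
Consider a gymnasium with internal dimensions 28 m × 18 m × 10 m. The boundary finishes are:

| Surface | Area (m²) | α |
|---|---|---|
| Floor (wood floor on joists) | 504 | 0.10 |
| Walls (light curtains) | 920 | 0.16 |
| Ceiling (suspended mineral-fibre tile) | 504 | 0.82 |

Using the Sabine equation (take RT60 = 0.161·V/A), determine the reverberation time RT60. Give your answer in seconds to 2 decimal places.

Total absorption A = 504*0.10 + 920*0.16 + 504*0.82
  = 50.400 + 147.200 + 413.280 = 610.880 m² sabins.
Volume V = 28 × 18 × 10 = 5040 m³.
RT60 = 0.161 · V / A = 0.161 × 5040 / 610.880 = 1.33 s.

1.33 seconds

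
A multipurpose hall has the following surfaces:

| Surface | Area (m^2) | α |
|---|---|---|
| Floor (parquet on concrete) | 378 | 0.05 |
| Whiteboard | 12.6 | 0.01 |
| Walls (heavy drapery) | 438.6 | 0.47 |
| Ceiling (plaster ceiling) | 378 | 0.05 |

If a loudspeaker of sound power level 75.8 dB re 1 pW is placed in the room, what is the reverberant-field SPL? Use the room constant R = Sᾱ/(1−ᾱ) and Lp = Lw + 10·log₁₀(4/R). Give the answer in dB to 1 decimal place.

Σ(Sᵢαᵢ) = 378×0.05 + 12.6×0.01 + 438.6×0.47 + 378×0.05 = 244.068; total area S = 1207.2 m^2.
ᾱ = 244.068/1207.2 = 0.2022; R = Sᾱ/(1−ᾱ) = 244.068/(1−0.2022) = 305.926 m^2.
Lp = 75.8 + 10·log₁₀(4/305.926) = 75.8 + (-18.84) = 57.0 dB.

57.0 dB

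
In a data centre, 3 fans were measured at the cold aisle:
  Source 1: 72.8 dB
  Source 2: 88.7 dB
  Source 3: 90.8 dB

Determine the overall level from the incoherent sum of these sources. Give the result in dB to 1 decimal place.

92.9 dB

Sum in the linear (power) domain: Σ 10^(Lᵢ/10) = 10^(72.8/10) + 10^(88.7/10) + 10^(90.8/10) = 1.963e+09.
Combined level = 10 log₁₀(1.963e+09) = 92.9 dB.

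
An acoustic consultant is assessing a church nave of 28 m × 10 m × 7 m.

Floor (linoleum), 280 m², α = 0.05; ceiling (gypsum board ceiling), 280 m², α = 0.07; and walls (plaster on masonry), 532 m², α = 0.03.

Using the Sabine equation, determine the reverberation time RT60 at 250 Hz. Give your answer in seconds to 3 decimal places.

A = Σ Sᵢαᵢ = 280×0.05 + 280×0.07 + 532×0.03 = 49.560 sabins.
Volume V = 28 × 10 × 7 = 1960 m³.
T = 0.161 V/A = 0.161·1960/49.560 = 6.367 s.

6.367 seconds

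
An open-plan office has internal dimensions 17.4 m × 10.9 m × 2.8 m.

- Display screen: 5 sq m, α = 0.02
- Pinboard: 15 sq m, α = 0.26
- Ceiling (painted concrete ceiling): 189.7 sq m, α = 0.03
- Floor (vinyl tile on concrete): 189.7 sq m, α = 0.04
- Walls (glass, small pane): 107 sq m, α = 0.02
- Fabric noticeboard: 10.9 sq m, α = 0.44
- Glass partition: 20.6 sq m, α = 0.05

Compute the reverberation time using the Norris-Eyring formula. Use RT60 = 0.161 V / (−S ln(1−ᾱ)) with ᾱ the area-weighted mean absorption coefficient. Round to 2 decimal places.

3.31 sec

S = Σ Sᵢ = 537.9 sq m.
Absorption A = 5×0.02 + 15×0.26 + 189.7×0.03 + 189.7×0.04 + 107×0.02 + 10.9×0.44 + 20.6×0.05 = 25.245 sabins.
ᾱ = 25.245 / 537.9 = 0.0469.
−S·ln(1−ᾱ) = −537.9 × ln(1 − 0.0469) = 25.838.
V = 17.4 × 10.9 × 2.8 = 531.048 m³.
RT60 = 0.161 × 531.048 / 25.838 = 3.31 s.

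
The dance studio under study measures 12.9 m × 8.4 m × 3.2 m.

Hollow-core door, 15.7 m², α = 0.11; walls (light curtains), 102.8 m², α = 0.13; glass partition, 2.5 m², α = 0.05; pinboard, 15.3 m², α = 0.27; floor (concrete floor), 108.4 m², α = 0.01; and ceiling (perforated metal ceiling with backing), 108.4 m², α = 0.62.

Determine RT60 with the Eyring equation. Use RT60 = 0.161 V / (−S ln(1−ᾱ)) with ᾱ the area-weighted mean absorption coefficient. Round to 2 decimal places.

Total surface area S = 15.7 + 102.8 + 2.5 + 15.3 + 108.4 + 108.4 = 353.1 m².
Σ(Sᵢαᵢ) = 15.7×0.11 + 102.8×0.13 + 2.5×0.05 + 15.3×0.27 + 108.4×0.01 + 108.4×0.62 = 87.639.
ᾱ = 87.639 / 353.1 = 0.2482.
−S·ln(1−ᾱ) = −353.1 × ln(1 − 0.2482) = 100.734.
V = 12.9 × 8.4 × 3.2 = 346.752 m³.
RT60 = 0.161 × 346.752 / 100.734 = 0.55 s.

0.55 seconds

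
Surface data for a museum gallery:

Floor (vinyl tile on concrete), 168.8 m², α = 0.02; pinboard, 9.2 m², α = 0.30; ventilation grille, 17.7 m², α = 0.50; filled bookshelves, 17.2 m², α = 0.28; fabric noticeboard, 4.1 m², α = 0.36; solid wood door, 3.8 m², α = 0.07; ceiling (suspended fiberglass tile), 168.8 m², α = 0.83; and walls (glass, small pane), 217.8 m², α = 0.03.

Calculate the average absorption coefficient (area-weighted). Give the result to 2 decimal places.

0.28

Total surface area S = 607.4 m².
A = 168.8·0.02 + 9.2·0.30 + 17.7·0.50 + 17.2·0.28 + 4.1·0.36 + 3.8·0.07 + 168.8·0.83 + 217.8·0.03 = 168.182 sabins.
ᾱ = A/S = 0.28.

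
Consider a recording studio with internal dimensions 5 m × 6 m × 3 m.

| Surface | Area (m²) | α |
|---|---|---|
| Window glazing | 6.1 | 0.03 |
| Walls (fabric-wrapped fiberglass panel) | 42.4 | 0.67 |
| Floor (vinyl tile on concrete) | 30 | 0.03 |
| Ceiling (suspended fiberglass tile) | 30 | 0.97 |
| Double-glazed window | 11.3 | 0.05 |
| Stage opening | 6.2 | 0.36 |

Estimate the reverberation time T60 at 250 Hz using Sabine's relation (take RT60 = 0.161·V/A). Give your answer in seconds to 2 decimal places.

Total absorption A = 6.1*0.03 + 42.4*0.67 + 30*0.03 + 30*0.97 + 11.3*0.05 + 6.2*0.36
  = 0.183 + 28.408 + 0.900 + 29.100 + 0.565 + 2.232 = 61.388 m² sabins.
V = 5·6·3 = 90 m³.
Sabine: RT60 = 0.161 × 90 / 61.388 = 0.24 s.

0.24 s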